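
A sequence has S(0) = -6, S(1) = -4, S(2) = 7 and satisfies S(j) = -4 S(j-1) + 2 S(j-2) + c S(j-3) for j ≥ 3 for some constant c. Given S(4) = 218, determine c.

3

S(3) = -36 - 6c
S(4) = 158 + 20c
So 158 + 20c = 218, giving c = 3.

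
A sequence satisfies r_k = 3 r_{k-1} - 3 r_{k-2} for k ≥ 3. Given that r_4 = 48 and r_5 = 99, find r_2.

Rearranging, r_{k-2} = (r_k - 3 r_{k-1}) / -3.
r_3 = (99 - 3*48) / -3 = -45/-3 = 15
r_2 = (48 - 3*15) / -3 = 3/-3 = -1

-1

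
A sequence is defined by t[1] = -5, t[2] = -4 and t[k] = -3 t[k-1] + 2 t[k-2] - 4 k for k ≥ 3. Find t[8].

2182

t[3] = -3·(-4) + 2·(-5) - 12 = -10
t[4] = -3·(-10) + 2·(-4) - 16 = 6
t[5] = -3·6 + 2·(-10) - 20 = -58
t[6] = -3·(-58) + 2·6 - 24 = 162
t[7] = -3·162 + 2·(-58) - 28 = -630
t[8] = -3·(-630) + 2·162 - 32 = 2182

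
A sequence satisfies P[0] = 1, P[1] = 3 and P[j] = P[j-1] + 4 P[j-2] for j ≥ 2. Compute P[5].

P[2] = 3 + 4*1 = 7
P[3] = 7 + 4*3 = 19
P[4] = 19 + 4*7 = 47
P[5] = 47 + 4*19 = 123

123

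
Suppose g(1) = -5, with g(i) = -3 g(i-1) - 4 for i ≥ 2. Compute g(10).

g(2) = -3·(-5) - 4 = 11
g(3) = -3·11 - 4 = -37
g(4) = -3·(-37) - 4 = 107
g(5) = -3·107 - 4 = -325
g(6) = -3·(-325) - 4 = 971
g(7) = -3·971 - 4 = -2917
g(8) = -3·(-2917) - 4 = 8747
g(9) = -3·8747 - 4 = -26245
g(10) = -3·(-26245) - 4 = 78731

78731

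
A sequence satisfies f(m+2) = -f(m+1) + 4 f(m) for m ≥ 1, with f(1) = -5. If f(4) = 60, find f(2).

8

Let f(2) = x.
f(3) = -20 - x
f(4) = 20 + 5x
So 20 + 5x = 60, giving x = 8.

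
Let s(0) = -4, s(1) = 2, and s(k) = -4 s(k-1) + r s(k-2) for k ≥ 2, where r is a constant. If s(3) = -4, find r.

s(2) = -8 - 4r
s(3) = 32 + 18r
So 32 + 18r = -4, giving r = -2.

-2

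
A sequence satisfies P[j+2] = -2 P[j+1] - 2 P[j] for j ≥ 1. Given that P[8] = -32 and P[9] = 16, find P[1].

1

Rearranging, P[j-2] = (P[j] + 2 P[j-1]) / -2.
P[7] = (16 + 2·(-32)) / -2 = -48/-2 = 24
P[6] = (-32 + 2·24) / -2 = 16/-2 = -8
P[5] = (24 + 2·(-8)) / -2 = 8/-2 = -4
P[4] = (-8 + 2·(-4)) / -2 = -16/-2 = 8
P[3] = (-4 + 2·8) / -2 = 12/-2 = -6
P[2] = (8 + 2·(-6)) / -2 = -4/-2 = 2
P[1] = (-6 + 2·2) / -2 = -2/-2 = 1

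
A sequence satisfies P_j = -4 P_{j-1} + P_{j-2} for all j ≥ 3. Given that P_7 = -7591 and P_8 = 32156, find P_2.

8

Rearranging, P_{j-2} = P_j + 4 P_{j-1}.
P_6 = 32156 + 4(-7591) = 1792
P_5 = -7591 + 4(1792) = -423
P_4 = 1792 + 4(-423) = 100
P_3 = -423 + 4(100) = -23
P_2 = 100 + 4(-23) = 8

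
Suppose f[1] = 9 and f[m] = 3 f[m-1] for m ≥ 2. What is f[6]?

2187

f[2] = 3(9) = 27
f[3] = 3(27) = 81
f[4] = 3(81) = 243
f[5] = 3(243) = 729
f[6] = 3(729) = 2187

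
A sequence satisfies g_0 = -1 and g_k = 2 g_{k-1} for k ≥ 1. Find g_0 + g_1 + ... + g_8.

g_1 = 2·(-1) = -2
g_2 = 2·(-2) = -4
g_3 = 2·(-4) = -8
g_4 = 2·(-8) = -16
g_5 = 2·(-16) = -32
g_6 = 2·(-32) = -64
g_7 = 2·(-64) = -128
g_8 = 2·(-128) = -256
Sum = (-1) + (-2) + (-4) + (-8) + (-16) + (-32) + (-64) + (-128) + (-256) = -511

-511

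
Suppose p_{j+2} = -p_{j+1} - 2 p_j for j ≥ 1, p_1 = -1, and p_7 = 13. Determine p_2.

Let p_2 = z.
p_3 = 2 - z
p_4 = -2 - z
p_5 = -2 + 3z
p_6 = 6 - z
p_7 = -2 - 5z
So -2 - 5z = 13, giving z = -3.

-3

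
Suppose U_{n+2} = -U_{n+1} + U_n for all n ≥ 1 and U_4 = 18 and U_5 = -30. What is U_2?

6

Rearranging, U_{n-2} = U_n + U_{n-1}.
U_3 = -30 + 18 = -12
U_2 = 18 + (-12) = 6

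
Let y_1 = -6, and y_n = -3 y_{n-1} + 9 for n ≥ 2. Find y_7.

-6012

y_2 = -3*(-6) + 9 = 27
y_3 = -3*27 + 9 = -72
y_4 = -3*(-72) + 9 = 225
y_5 = -3*225 + 9 = -666
y_6 = -3*(-666) + 9 = 2007
y_7 = -3*2007 + 9 = -6012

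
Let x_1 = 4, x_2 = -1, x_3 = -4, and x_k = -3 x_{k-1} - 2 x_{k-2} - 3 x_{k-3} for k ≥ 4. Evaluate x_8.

-16

x_4 = -3·(-4) - 2·(-1) - 3·4 = 2
x_5 = -3·2 - 2·(-4) - 3·(-1) = 5
x_6 = -3·5 - 2·2 - 3·(-4) = -7
x_7 = -3·(-7) - 2·5 - 3·2 = 5
x_8 = -3·5 - 2·(-7) - 3·5 = -16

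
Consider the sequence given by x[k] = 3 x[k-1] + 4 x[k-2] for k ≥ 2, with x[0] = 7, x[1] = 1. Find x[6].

x[2] = 3·1 + 4·7 = 31
x[3] = 3·31 + 4·1 = 97
x[4] = 3·97 + 4·31 = 415
x[5] = 3·415 + 4·97 = 1633
x[6] = 3·1633 + 4·415 = 6559

6559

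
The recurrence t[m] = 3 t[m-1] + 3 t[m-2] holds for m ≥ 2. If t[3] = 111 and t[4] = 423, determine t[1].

Rearranging, t[m-2] = (t[m] - 3 t[m-1]) / 3.
t[2] = (423 - 3·111) / 3 = 90/3 = 30
t[1] = (111 - 3·30) / 3 = 21/3 = 7

7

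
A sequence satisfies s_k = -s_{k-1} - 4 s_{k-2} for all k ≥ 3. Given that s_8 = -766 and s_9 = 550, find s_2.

2

Rearranging, s_{k-2} = (s_k + s_{k-1}) / -4.
s_7 = (550 + (-766)) / -4 = -216/-4 = 54
s_6 = (-766 + 54) / -4 = -712/-4 = 178
s_5 = (54 + 178) / -4 = 232/-4 = -58
s_4 = (178 + (-58)) / -4 = 120/-4 = -30
s_3 = (-58 + (-30)) / -4 = -88/-4 = 22
s_2 = (-30 + 22) / -4 = -8/-4 = 2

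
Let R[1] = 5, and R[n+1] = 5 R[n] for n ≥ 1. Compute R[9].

R[2] = 5·5 = 25
R[3] = 5·25 = 125
R[4] = 5·125 = 625
R[5] = 5·625 = 3125
R[6] = 5·3125 = 15625
R[7] = 5·15625 = 78125
R[8] = 5·78125 = 390625
R[9] = 5·390625 = 1953125

1953125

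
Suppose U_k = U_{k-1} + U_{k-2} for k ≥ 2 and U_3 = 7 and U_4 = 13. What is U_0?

Rearranging, U_{k-2} = U_k - U_{k-1}.
U_2 = 13 - 7 = 6
U_1 = 7 - 6 = 1
U_0 = 6 - 1 = 5

5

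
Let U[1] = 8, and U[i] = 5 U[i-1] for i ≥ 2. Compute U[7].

U[2] = 5(8) = 40
U[3] = 5(40) = 200
U[4] = 5(200) = 1000
U[5] = 5(1000) = 5000
U[6] = 5(5000) = 25000
U[7] = 5(25000) = 125000

125000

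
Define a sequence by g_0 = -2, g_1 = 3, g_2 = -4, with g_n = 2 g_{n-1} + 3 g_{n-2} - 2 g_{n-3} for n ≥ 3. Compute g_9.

-129

g_3 = 2(-4) + 3(3) - 2(-2) = 5
g_4 = 2(5) + 3(-4) - 2(3) = -8
g_5 = 2(-8) + 3(5) - 2(-4) = 7
g_6 = 2(7) + 3(-8) - 2(5) = -20
g_7 = 2(-20) + 3(7) - 2(-8) = -3
g_8 = 2(-3) + 3(-20) - 2(7) = -80
g_9 = 2(-80) + 3(-3) - 2(-20) = -129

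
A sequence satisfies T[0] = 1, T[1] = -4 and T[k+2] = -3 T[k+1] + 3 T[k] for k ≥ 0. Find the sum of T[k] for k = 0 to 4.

171

T[2] = -3·(-4) + 3·1 = 15
T[3] = -3·15 + 3·(-4) = -57
T[4] = -3·(-57) + 3·15 = 216
Sum = 1 + (-4) + 15 + (-57) + 216 = 171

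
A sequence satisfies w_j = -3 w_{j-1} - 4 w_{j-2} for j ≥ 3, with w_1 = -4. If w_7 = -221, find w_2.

-1

Let w_2 = x.
w_3 = 16 - 3x
w_4 = -48 + 5x
w_5 = 80 - 3x
w_6 = -48 - 11x
w_7 = -176 + 45x
So -176 + 45x = -221, giving x = -1.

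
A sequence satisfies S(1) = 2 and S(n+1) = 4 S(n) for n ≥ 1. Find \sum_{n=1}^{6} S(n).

2730

S(2) = 4(2) = 8
S(3) = 4(8) = 32
S(4) = 4(32) = 128
S(5) = 4(128) = 512
S(6) = 4(512) = 2048
Sum = 2 + 8 + 32 + 128 + 512 + 2048 = 2730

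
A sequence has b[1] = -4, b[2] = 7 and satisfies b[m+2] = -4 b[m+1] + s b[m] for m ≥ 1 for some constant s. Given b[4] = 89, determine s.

-1

b[3] = -28 - 4s
b[4] = 112 + 23s
So 112 + 23s = 89, giving s = -1.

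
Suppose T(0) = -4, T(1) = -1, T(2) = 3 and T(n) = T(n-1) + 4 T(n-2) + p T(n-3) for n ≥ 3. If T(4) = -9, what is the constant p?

T(3) = -1 - 4p
T(4) = 11 - 5p
So 11 - 5p = -9, giving p = 4.

4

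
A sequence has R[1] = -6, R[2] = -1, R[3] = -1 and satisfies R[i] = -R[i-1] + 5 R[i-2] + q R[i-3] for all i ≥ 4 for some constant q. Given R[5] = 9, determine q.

R[4] = -4 - 6q
R[5] = -1 + 5q
So -1 + 5q = 9, giving q = 2.

2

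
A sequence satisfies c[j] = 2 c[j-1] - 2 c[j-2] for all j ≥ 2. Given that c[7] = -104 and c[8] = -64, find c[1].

5

Rearranging, c[j-2] = (c[j] - 2 c[j-1]) / -2.
c[6] = (-64 - 2(-104)) / -2 = 144/-2 = -72
c[5] = (-104 - 2(-72)) / -2 = 40/-2 = -20
c[4] = (-72 - 2(-20)) / -2 = -32/-2 = 16
c[3] = (-20 - 2(16)) / -2 = -52/-2 = 26
c[2] = (16 - 2(26)) / -2 = -36/-2 = 18
c[1] = (26 - 2(18)) / -2 = -10/-2 = 5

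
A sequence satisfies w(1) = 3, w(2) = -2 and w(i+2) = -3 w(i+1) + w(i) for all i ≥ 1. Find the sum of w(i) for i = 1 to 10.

w(3) = -3·(-2) + 3 = 9
w(4) = -3·9 + (-2) = -29
w(5) = -3·(-29) + 9 = 96
w(6) = -3·96 + (-29) = -317
w(7) = -3·(-317) + 96 = 1047
w(8) = -3·1047 + (-317) = -3458
w(9) = -3·(-3458) + 1047 = 11421
w(10) = -3·11421 + (-3458) = -37721
Sum = 3 + (-2) + 9 + (-29) + 96 + (-317) + 1047 + (-3458) + 11421 + (-37721) = -28951

-28951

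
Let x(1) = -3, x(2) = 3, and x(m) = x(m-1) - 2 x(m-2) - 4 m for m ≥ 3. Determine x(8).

x(3) = 3 - 2(-3) - 12 = -3
x(4) = (-3) - 2(3) - 16 = -25
x(5) = (-25) - 2(-3) - 20 = -39
x(6) = (-39) - 2(-25) - 24 = -13
x(7) = (-13) - 2(-39) - 28 = 37
x(8) = 37 - 2(-13) - 32 = 31

31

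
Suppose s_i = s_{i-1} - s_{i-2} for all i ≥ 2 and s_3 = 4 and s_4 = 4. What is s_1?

Rearranging, s_{i-2} = -(s_i - s_{i-1}).
s_2 = -(4 - 4) = 0
s_1 = -(4 - 0) = -4

-4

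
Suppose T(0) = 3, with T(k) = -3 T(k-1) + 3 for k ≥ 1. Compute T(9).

T(1) = -3·3 + 3 = -6
T(2) = -3·(-6) + 3 = 21
T(3) = -3·21 + 3 = -60
T(4) = -3·(-60) + 3 = 183
T(5) = -3·183 + 3 = -546
T(6) = -3·(-546) + 3 = 1641
T(7) = -3·1641 + 3 = -4920
T(8) = -3·(-4920) + 3 = 14763
T(9) = -3·14763 + 3 = -44286

-44286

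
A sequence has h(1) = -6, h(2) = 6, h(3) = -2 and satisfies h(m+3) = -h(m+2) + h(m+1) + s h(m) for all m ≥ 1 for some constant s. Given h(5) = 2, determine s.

h(4) = 8 - 6s
h(5) = -10 + 12s
So -10 + 12s = 2, giving s = 1.

1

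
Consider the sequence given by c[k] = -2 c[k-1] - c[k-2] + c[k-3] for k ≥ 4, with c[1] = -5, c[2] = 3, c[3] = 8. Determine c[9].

-125

c[4] = -2(8) - 3 + (-5) = -24
c[5] = -2(-24) - 8 + 3 = 43
c[6] = -2(43) - (-24) + 8 = -54
c[7] = -2(-54) - 43 + (-24) = 41
c[8] = -2(41) - (-54) + 43 = 15
c[9] = -2(15) - 41 + (-54) = -125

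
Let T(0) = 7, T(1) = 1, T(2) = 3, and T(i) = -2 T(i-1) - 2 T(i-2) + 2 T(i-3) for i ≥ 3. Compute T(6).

-8

T(3) = -2(3) - 2(1) + 2(7) = 6
T(4) = -2(6) - 2(3) + 2(1) = -16
T(5) = -2(-16) - 2(6) + 2(3) = 26
T(6) = -2(26) - 2(-16) + 2(6) = -8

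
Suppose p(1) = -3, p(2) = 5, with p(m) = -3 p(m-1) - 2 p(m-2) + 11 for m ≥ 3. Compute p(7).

102

p(3) = -3·5 - 2·(-3) + 11 = 2
p(4) = -3·2 - 2·5 + 11 = -5
p(5) = -3·(-5) - 2·2 + 11 = 22
p(6) = -3·22 - 2·(-5) + 11 = -45
p(7) = -3·(-45) - 2·22 + 11 = 102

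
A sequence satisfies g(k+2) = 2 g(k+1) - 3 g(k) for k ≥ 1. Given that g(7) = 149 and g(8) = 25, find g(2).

Rearranging, g(k-2) = (g(k) - 2 g(k-1)) / -3.
g(6) = (25 - 2·149) / -3 = -273/-3 = 91
g(5) = (149 - 2·91) / -3 = -33/-3 = 11
g(4) = (91 - 2·11) / -3 = 69/-3 = -23
g(3) = (11 - 2·(-23)) / -3 = 57/-3 = -19
g(2) = (-23 - 2·(-19)) / -3 = 15/-3 = -5

-5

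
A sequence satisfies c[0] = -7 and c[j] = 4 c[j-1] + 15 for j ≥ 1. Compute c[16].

-8589934597

The fixed point is 15/(1 - 4) = -5, so c[j] + 5 = 4(c[j-1] + 5).
Hence c[j] = -2·4^j - 5.
c[16] = -2·4^{16} - 5 = -2·4294967296 - 5 = -8589934597.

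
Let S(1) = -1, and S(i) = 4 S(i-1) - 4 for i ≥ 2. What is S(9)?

-152916

S(2) = 4·(-1) - 4 = -8
S(3) = 4·(-8) - 4 = -36
S(4) = 4·(-36) - 4 = -148
S(5) = 4·(-148) - 4 = -596
S(6) = 4·(-596) - 4 = -2388
S(7) = 4·(-2388) - 4 = -9556
S(8) = 4·(-9556) - 4 = -38228
S(9) = 4·(-38228) - 4 = -152916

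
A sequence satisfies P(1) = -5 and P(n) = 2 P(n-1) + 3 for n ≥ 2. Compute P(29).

-536870915

The fixed point is 3/(1 - 2) = -3, so P(n) + 3 = 2(P(n-1) + 3).
Hence P(n) = -2·2^{n-1} - 3.
P(29) = -2·2^{28} - 3 = -2·268435456 - 3 = -536870915.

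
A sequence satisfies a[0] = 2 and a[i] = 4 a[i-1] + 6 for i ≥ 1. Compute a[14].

1073741822

The fixed point is 6/(1 - 4) = -2, so a[i] + 2 = 4(a[i-1] + 2).
Hence a[i] = 4·4^i - 2.
a[14] = 4·4^{14} - 2 = 4·268435456 - 2 = 1073741822.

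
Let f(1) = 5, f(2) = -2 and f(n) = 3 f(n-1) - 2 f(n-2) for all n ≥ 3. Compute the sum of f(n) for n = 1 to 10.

f(3) = 3(-2) - 2(5) = -16
f(4) = 3(-16) - 2(-2) = -44
f(5) = 3(-44) - 2(-16) = -100
f(6) = 3(-100) - 2(-44) = -212
f(7) = 3(-212) - 2(-100) = -436
f(8) = 3(-436) - 2(-212) = -884
f(9) = 3(-884) - 2(-436) = -1780
f(10) = 3(-1780) - 2(-884) = -3572
Sum = 5 + (-2) + (-16) + (-44) + (-100) + (-212) + (-436) + (-884) + (-1780) + (-3572) = -7041

-7041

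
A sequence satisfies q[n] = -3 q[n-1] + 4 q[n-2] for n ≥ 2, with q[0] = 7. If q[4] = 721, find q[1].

-7

Let q[1] = y.
q[2] = 28 - 3y
q[3] = -84 + 13y
q[4] = 364 - 51y
So 364 - 51y = 721, giving y = -7.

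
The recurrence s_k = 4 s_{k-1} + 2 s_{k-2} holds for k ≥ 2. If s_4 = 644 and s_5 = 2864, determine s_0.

9

Rearranging, s_{k-2} = (s_k - 4 s_{k-1}) / 2.
s_3 = (2864 - 4·644) / 2 = 288/2 = 144
s_2 = (644 - 4·144) / 2 = 68/2 = 34
s_1 = (144 - 4·34) / 2 = 8/2 = 4
s_0 = (34 - 4·4) / 2 = 18/2 = 9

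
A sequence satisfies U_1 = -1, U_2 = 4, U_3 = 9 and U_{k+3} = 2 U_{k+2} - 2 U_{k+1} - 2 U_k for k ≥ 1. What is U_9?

U_4 = 2*9 - 2*4 - 2*(-1) = 12
U_5 = 2*12 - 2*9 - 2*4 = -2
U_6 = 2*(-2) - 2*12 - 2*9 = -46
U_7 = 2*(-46) - 2*(-2) - 2*12 = -112
U_8 = 2*(-112) - 2*(-46) - 2*(-2) = -128
U_9 = 2*(-128) - 2*(-112) - 2*(-46) = 60

60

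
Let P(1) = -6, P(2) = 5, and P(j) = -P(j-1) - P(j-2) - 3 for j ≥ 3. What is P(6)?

P(3) = -5 - (-6) - 3 = -2
P(4) = -(-2) - 5 - 3 = -6
P(5) = -(-6) - (-2) - 3 = 5
P(6) = -5 - (-6) - 3 = -2

-2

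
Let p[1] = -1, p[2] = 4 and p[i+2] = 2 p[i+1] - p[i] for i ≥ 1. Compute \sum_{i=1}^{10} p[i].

215

p[3] = 2·4 - (-1) = 9
p[4] = 2·9 - 4 = 14
p[5] = 2·14 - 9 = 19
p[6] = 2·19 - 14 = 24
p[7] = 2·24 - 19 = 29
p[8] = 2·29 - 24 = 34
p[9] = 2·34 - 29 = 39
p[10] = 2·39 - 34 = 44
Sum = (-1) + 4 + 9 + 14 + 19 + 24 + 29 + 34 + 39 + 44 = 215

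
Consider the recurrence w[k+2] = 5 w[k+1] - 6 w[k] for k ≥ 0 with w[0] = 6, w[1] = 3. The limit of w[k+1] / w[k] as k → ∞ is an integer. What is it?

The characteristic equation is r^2 - 5r + 6 = 0, which factors as (r - 3)(r - 2) = 0.
So the roots are 3 and 2. Since |3| > |2| and the coefficient of 3^k is non-zero, the ratio tends to 3.

3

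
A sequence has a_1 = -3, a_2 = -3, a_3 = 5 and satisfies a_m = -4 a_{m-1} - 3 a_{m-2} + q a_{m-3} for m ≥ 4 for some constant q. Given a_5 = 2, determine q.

-3

a_4 = -11 - 3q
a_5 = 29 + 9q
So 29 + 9q = 2, giving q = -3.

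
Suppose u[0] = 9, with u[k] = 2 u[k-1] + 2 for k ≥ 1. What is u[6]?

702

u[1] = 2*9 + 2 = 20
u[2] = 2*20 + 2 = 42
u[3] = 2*42 + 2 = 86
u[4] = 2*86 + 2 = 174
u[5] = 2*174 + 2 = 350
u[6] = 2*350 + 2 = 702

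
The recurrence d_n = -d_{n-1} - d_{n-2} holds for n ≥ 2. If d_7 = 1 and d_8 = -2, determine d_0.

1

Rearranging, d_{n-2} = -(d_n + d_{n-1}).
d_6 = -(-2 + 1) = 1
d_5 = -(1 + 1) = -2
d_4 = -(1 + (-2)) = 1
d_3 = -(-2 + 1) = 1
d_2 = -(1 + 1) = -2
d_1 = -(1 + (-2)) = 1
d_0 = -(-2 + 1) = 1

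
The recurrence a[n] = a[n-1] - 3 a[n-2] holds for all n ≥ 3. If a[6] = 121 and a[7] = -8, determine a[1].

Rearranging, a[n-2] = (a[n] - a[n-1]) / -3.
a[5] = (-8 - 121) / -3 = -129/-3 = 43
a[4] = (121 - 43) / -3 = 78/-3 = -26
a[3] = (43 - (-26)) / -3 = 69/-3 = -23
a[2] = (-26 - (-23)) / -3 = -3/-3 = 1
a[1] = (-23 - 1) / -3 = -24/-3 = 8

8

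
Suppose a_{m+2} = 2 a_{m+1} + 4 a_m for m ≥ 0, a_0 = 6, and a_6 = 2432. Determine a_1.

2

Let a_1 = y.
a_2 = 24 + 2y
a_3 = 48 + 8y
a_4 = 192 + 24y
a_5 = 576 + 80y
a_6 = 1920 + 256y
So 1920 + 256y = 2432, giving y = 2.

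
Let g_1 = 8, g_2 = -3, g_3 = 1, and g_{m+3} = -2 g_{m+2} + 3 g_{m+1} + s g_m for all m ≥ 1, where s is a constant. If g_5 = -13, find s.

g_4 = -11 + 8s
g_5 = 25 - 19s
So 25 - 19s = -13, giving s = 2.

2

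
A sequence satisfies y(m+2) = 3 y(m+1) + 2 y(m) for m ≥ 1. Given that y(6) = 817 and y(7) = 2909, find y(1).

Rearranging, y(m-2) = (y(m) - 3 y(m-1)) / 2.
y(5) = (2909 - 3·817) / 2 = 458/2 = 229
y(4) = (817 - 3·229) / 2 = 130/2 = 65
y(3) = (229 - 3·65) / 2 = 34/2 = 17
y(2) = (65 - 3·17) / 2 = 14/2 = 7
y(1) = (17 - 3·7) / 2 = -4/2 = -2

-2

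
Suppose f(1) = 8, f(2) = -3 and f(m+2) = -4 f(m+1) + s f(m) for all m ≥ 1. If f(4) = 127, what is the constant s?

-5

f(3) = 12 + 8s
f(4) = -48 - 35s
So -48 - 35s = 127, giving s = -5.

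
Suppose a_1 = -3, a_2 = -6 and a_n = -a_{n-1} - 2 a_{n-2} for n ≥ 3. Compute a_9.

24

a_3 = -(-6) - 2(-3) = 12
a_4 = -12 - 2(-6) = 0
a_5 = -0 - 2(12) = -24
a_6 = -(-24) - 2(0) = 24
a_7 = -24 - 2(-24) = 24
a_8 = -24 - 2(24) = -72
a_9 = -(-72) - 2(24) = 24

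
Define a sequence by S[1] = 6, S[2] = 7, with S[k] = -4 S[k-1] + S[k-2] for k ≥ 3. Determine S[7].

S[3] = -4·7 + 6 = -22
S[4] = -4·(-22) + 7 = 95
S[5] = -4·95 + (-22) = -402
S[6] = -4·(-402) + 95 = 1703
S[7] = -4·1703 + (-402) = -7214

-7214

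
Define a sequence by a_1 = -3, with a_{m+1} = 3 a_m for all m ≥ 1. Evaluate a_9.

a_2 = 3·(-3) = -9
a_3 = 3·(-9) = -27
a_4 = 3·(-27) = -81
a_5 = 3·(-81) = -243
a_6 = 3·(-243) = -729
a_7 = 3·(-729) = -2187
a_8 = 3·(-2187) = -6561
a_9 = 3·(-6561) = -19683

-19683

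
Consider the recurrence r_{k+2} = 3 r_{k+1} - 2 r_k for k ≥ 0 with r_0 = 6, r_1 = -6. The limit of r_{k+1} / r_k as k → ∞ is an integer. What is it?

2

The characteristic equation is r^2 - 3r + 2 = 0, which factors as (r - 2)(r - 1) = 0.
So the roots are 2 and 1. Since |2| > |1| and the coefficient of 2^k is non-zero, the ratio tends to 2.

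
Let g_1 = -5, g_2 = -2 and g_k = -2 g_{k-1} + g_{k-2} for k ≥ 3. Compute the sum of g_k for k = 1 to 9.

-29

g_3 = -2*(-2) + (-5) = -1
g_4 = -2*(-1) + (-2) = 0
g_5 = -2*0 + (-1) = -1
g_6 = -2*(-1) + 0 = 2
g_7 = -2*2 + (-1) = -5
g_8 = -2*(-5) + 2 = 12
g_9 = -2*12 + (-5) = -29
Sum = (-5) + (-2) + (-1) + 0 + (-1) + 2 + (-5) + 12 + (-29) = -29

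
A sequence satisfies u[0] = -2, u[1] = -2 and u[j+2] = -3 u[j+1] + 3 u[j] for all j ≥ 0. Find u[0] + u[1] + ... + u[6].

u[2] = -3(-2) + 3(-2) = 0
u[3] = -3(0) + 3(-2) = -6
u[4] = -3(-6) + 3(0) = 18
u[5] = -3(18) + 3(-6) = -72
u[6] = -3(-72) + 3(18) = 270
Sum = (-2) + (-2) + 0 + (-6) + 18 + (-72) + 270 = 206

206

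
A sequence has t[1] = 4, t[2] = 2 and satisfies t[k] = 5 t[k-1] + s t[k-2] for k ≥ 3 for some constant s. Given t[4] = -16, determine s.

-3

t[3] = 10 + 4s
t[4] = 50 + 22s
So 50 + 22s = -16, giving s = -3.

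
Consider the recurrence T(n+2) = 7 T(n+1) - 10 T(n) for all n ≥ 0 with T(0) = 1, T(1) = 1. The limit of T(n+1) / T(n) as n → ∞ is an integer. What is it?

The characteristic equation is r^2 - 7r + 10 = 0, which factors as (r - 5)(r - 2) = 0.
So the roots are 5 and 2. Since |5| > |2| and the coefficient of 5^n is non-zero, the ratio tends to 5.

5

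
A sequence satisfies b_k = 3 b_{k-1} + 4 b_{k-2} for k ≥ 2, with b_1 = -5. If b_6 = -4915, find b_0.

-1

Let b_0 = y.
b_2 = -15 + 4y
b_3 = -65 + 12y
b_4 = -255 + 52y
b_5 = -1025 + 204y
b_6 = -4095 + 820y
So -4095 + 820y = -4915, giving y = -1.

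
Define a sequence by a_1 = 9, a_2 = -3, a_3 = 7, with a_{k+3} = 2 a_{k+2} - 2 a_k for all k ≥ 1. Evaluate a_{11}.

a_4 = 2*7 - 2*9 = -4
a_5 = 2*(-4) - 2*(-3) = -2
a_6 = 2*(-2) - 2*7 = -18
a_7 = 2*(-18) - 2*(-4) = -28
a_8 = 2*(-28) - 2*(-2) = -52
a_9 = 2*(-52) - 2*(-18) = -68
a_{10} = 2*(-68) - 2*(-28) = -80
a_{11} = 2*(-80) - 2*(-52) = -56

-56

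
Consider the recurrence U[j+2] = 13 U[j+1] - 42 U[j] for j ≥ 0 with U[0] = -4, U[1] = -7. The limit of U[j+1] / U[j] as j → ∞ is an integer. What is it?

7

The characteristic equation is r^2 - 13r + 42 = 0, which factors as (r - 7)(r - 6) = 0.
So the roots are 7 and 6. Since |7| > |6| and the coefficient of 7^j is non-zero, the ratio tends to 7.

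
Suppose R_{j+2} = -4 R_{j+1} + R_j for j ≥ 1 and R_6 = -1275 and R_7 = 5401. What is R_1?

5

Rearranging, R_{j-2} = R_j + 4 R_{j-1}.
R_5 = 5401 + 4(-1275) = 301
R_4 = -1275 + 4(301) = -71
R_3 = 301 + 4(-71) = 17
R_2 = -71 + 4(17) = -3
R_1 = 17 + 4(-3) = 5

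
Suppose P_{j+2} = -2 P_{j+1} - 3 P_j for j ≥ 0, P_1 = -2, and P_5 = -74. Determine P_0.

8

Let P_0 = v.
P_2 = 4 - 3v
P_3 = -2 + 6v
P_4 = -8 - 3v
P_5 = 22 - 12v
So 22 - 12v = -74, giving v = 8.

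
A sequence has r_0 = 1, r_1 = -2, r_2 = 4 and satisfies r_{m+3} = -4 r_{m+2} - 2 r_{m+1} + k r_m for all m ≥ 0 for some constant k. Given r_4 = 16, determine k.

r_3 = -12 + k
r_4 = 40 - 6k
So 40 - 6k = 16, giving k = 4.

4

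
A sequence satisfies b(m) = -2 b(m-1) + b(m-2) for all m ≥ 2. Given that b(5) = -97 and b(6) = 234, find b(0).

-4

Rearranging, b(m-2) = b(m) + 2 b(m-1).
b(4) = 234 + 2*(-97) = 40
b(3) = -97 + 2*40 = -17
b(2) = 40 + 2*(-17) = 6
b(1) = -17 + 2*6 = -5
b(0) = 6 + 2*(-5) = -4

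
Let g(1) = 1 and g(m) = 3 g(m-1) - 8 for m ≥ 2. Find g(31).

The fixed point is -8/(1 - 3) = 4, so g(m) - 4 = 3(g(m-1) - 4).
Hence g(m) = -3·3^{m-1} + 4.
g(31) = -3·3^{30} + 4 = -3·205891132094649 + 4 = -617673396283943.

-617673396283943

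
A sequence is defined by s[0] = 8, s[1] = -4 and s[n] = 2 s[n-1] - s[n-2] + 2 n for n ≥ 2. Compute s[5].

8

s[2] = 2*(-4) - 8 + 4 = -12
s[3] = 2*(-12) - (-4) + 6 = -14
s[4] = 2*(-14) - (-12) + 8 = -8
s[5] = 2*(-8) - (-14) + 10 = 8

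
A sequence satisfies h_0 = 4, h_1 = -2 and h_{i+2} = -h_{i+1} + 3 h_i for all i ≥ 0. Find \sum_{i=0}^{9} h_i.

h_2 = -(-2) + 3·4 = 14
h_3 = -14 + 3·(-2) = -20
h_4 = -(-20) + 3·14 = 62
h_5 = -62 + 3·(-20) = -122
h_6 = -(-122) + 3·62 = 308
h_7 = -308 + 3·(-122) = -674
h_8 = -(-674) + 3·308 = 1598
h_9 = -1598 + 3·(-674) = -3620
Sum = 4 + (-2) + 14 + (-20) + 62 + (-122) + 308 + (-674) + 1598 + (-3620) = -2452

-2452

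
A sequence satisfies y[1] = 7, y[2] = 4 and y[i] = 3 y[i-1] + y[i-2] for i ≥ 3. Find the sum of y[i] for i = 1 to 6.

960

y[3] = 3(4) + 7 = 19
y[4] = 3(19) + 4 = 61
y[5] = 3(61) + 19 = 202
y[6] = 3(202) + 61 = 667
Sum = 7 + 4 + 19 + 61 + 202 + 667 = 960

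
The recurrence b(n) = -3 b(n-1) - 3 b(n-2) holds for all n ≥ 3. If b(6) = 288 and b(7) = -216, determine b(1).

Rearranging, b(n-2) = (b(n) + 3 b(n-1)) / -3.
b(5) = (-216 + 3·288) / -3 = 648/-3 = -216
b(4) = (288 + 3·(-216)) / -3 = -360/-3 = 120
b(3) = (-216 + 3·120) / -3 = 144/-3 = -48
b(2) = (120 + 3·(-48)) / -3 = -24/-3 = 8
b(1) = (-48 + 3·8) / -3 = -24/-3 = 8

8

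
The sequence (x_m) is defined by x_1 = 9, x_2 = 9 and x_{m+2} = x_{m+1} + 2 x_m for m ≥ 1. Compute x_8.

x_3 = 9 + 2·9 = 27
x_4 = 27 + 2·9 = 45
x_5 = 45 + 2·27 = 99
x_6 = 99 + 2·45 = 189
x_7 = 189 + 2·99 = 387
x_8 = 387 + 2·189 = 765

765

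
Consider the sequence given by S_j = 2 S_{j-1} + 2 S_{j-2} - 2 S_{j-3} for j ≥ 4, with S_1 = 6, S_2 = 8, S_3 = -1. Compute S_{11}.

-2696

S_4 = 2(-1) + 2(8) - 2(6) = 2
S_5 = 2(2) + 2(-1) - 2(8) = -14
S_6 = 2(-14) + 2(2) - 2(-1) = -22
S_7 = 2(-22) + 2(-14) - 2(2) = -76
S_8 = 2(-76) + 2(-22) - 2(-14) = -168
S_9 = 2(-168) + 2(-76) - 2(-22) = -444
S_{10} = 2(-444) + 2(-168) - 2(-76) = -1072
S_{11} = 2(-1072) + 2(-444) - 2(-168) = -2696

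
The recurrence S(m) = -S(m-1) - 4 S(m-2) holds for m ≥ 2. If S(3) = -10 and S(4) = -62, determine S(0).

-4

Rearranging, S(m-2) = (S(m) + S(m-1)) / -4.
S(2) = (-62 + (-10)) / -4 = -72/-4 = 18
S(1) = (-10 + 18) / -4 = 8/-4 = -2
S(0) = (18 + (-2)) / -4 = 16/-4 = -4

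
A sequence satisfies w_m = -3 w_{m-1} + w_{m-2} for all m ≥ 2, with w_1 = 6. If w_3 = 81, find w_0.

Let w_0 = v.
w_2 = -18 + v
w_3 = 60 - 3v
So 60 - 3v = 81, giving v = -7.

-7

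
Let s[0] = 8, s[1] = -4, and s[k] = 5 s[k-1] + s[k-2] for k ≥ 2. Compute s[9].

s[2] = 5*(-4) + 8 = -12
s[3] = 5*(-12) + (-4) = -64
s[4] = 5*(-64) + (-12) = -332
s[5] = 5*(-332) + (-64) = -1724
s[6] = 5*(-1724) + (-332) = -8952
s[7] = 5*(-8952) + (-1724) = -46484
s[8] = 5*(-46484) + (-8952) = -241372
s[9] = 5*(-241372) + (-46484) = -1253344

-1253344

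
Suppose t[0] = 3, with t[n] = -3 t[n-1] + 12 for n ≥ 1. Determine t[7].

t[1] = -3·3 + 12 = 3
t[2] = -3·3 + 12 = 3
t[3] = -3·3 + 12 = 3
t[4] = -3·3 + 12 = 3
t[5] = -3·3 + 12 = 3
t[6] = -3·3 + 12 = 3
t[7] = -3·3 + 12 = 3

3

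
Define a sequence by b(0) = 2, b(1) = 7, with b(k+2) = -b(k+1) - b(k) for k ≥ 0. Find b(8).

b(2) = -7 - 2 = -9
b(3) = -(-9) - 7 = 2
b(4) = -2 - (-9) = 7
b(5) = -7 - 2 = -9
b(6) = -(-9) - 7 = 2
b(7) = -2 - (-9) = 7
b(8) = -7 - 2 = -9

-9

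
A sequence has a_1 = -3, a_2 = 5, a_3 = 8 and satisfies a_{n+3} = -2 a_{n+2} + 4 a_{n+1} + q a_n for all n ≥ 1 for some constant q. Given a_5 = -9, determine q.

a_4 = 4 - 3q
a_5 = 24 + 11q
So 24 + 11q = -9, giving q = -3.

-3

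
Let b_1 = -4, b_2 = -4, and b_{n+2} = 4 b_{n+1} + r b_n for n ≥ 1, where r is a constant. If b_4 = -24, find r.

-2

b_3 = -16 - 4r
b_4 = -64 - 20r
So -64 - 20r = -24, giving r = -2.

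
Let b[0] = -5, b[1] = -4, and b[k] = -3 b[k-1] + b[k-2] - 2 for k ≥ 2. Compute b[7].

b[2] = -3(-4) + (-5) - 2 = 5
b[3] = -3(5) + (-4) - 2 = -21
b[4] = -3(-21) + 5 - 2 = 66
b[5] = -3(66) + (-21) - 2 = -221
b[6] = -3(-221) + 66 - 2 = 727
b[7] = -3(727) + (-221) - 2 = -2404

-2404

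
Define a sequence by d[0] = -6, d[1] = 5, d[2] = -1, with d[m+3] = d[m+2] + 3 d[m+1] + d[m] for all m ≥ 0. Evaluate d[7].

d[3] = (-1) + 3*5 + (-6) = 8
d[4] = 8 + 3*(-1) + 5 = 10
d[5] = 10 + 3*8 + (-1) = 33
d[6] = 33 + 3*10 + 8 = 71
d[7] = 71 + 3*33 + 10 = 180

180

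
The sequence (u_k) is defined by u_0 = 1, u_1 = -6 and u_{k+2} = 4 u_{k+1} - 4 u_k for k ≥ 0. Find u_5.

u_2 = 4(-6) - 4(1) = -28
u_3 = 4(-28) - 4(-6) = -88
u_4 = 4(-88) - 4(-28) = -240
u_5 = 4(-240) - 4(-88) = -608

-608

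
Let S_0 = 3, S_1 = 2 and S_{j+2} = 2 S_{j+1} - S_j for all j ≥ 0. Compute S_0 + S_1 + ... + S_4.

S_2 = 2(2) - 3 = 1
S_3 = 2(1) - 2 = 0
S_4 = 2(0) - 1 = -1
Sum = 3 + 2 + 1 + 0 + (-1) = 5

5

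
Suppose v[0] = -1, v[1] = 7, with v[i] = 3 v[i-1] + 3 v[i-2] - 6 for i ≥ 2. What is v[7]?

9975

v[2] = 3*7 + 3*(-1) - 6 = 12
v[3] = 3*12 + 3*7 - 6 = 51
v[4] = 3*51 + 3*12 - 6 = 183
v[5] = 3*183 + 3*51 - 6 = 696
v[6] = 3*696 + 3*183 - 6 = 2631
v[7] = 3*2631 + 3*696 - 6 = 9975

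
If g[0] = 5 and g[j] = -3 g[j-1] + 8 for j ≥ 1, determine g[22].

94143178829

The fixed point is 8/(1 + 3) = 2, so g[j] - 2 = -3(g[j-1] - 2).
Hence g[j] = 3·(-3)^j + 2.
g[22] = 3·(-3)^{22} + 2 = 3·31381059609 + 2 = 94143178829.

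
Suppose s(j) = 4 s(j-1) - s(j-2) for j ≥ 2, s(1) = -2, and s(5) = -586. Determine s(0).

Let s(0) = v.
s(2) = -8 - v
s(3) = -30 - 4v
s(4) = -112 - 15v
s(5) = -418 - 56v
So -418 - 56v = -586, giving v = 3.

3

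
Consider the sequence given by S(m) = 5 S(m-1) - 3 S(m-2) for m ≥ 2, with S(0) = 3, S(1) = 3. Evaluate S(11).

2357796

S(2) = 5(3) - 3(3) = 6
S(3) = 5(6) - 3(3) = 21
S(4) = 5(21) - 3(6) = 87
S(5) = 5(87) - 3(21) = 372
S(6) = 5(372) - 3(87) = 1599
S(7) = 5(1599) - 3(372) = 6879
S(8) = 5(6879) - 3(1599) = 29598
S(9) = 5(29598) - 3(6879) = 127353
S(10) = 5(127353) - 3(29598) = 547971
S(11) = 5(547971) - 3(127353) = 2357796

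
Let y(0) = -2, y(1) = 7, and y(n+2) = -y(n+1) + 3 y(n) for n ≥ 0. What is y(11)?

y(2) = -7 + 3·(-2) = -13
y(3) = -(-13) + 3·7 = 34
y(4) = -34 + 3·(-13) = -73
y(5) = -(-73) + 3·34 = 175
y(6) = -175 + 3·(-73) = -394
y(7) = -(-394) + 3·175 = 919
y(8) = -919 + 3·(-394) = -2101
y(9) = -(-2101) + 3·919 = 4858
y(10) = -4858 + 3·(-2101) = -11161
y(11) = -(-11161) + 3·4858 = 25735

25735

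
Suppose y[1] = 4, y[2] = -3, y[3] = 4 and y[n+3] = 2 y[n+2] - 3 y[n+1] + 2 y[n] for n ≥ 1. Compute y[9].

y[4] = 2·4 - 3·(-3) + 2·4 = 25
y[5] = 2·25 - 3·4 + 2·(-3) = 32
y[6] = 2·32 - 3·25 + 2·4 = -3
y[7] = 2·(-3) - 3·32 + 2·25 = -52
y[8] = 2·(-52) - 3·(-3) + 2·32 = -31
y[9] = 2·(-31) - 3·(-52) + 2·(-3) = 88

88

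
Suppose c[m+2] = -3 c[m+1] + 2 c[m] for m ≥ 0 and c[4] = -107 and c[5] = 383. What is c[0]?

4

Rearranging, c[m-2] = (c[m] + 3 c[m-1]) / 2.
c[3] = (383 + 3*(-107)) / 2 = 62/2 = 31
c[2] = (-107 + 3*31) / 2 = -14/2 = -7
c[1] = (31 + 3*(-7)) / 2 = 10/2 = 5
c[0] = (-7 + 3*5) / 2 = 8/2 = 4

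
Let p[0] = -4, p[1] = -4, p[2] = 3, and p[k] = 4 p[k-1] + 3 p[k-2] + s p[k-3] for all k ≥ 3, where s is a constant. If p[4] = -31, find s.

p[3] = -4s
p[4] = 9 - 20s
So 9 - 20s = -31, giving s = 2.

2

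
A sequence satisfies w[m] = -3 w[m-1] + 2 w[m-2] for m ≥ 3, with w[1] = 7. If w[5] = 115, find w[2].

Let w[2] = z.
w[3] = 14 - 3z
w[4] = -42 + 11z
w[5] = 154 - 39z
So 154 - 39z = 115, giving z = 1.

1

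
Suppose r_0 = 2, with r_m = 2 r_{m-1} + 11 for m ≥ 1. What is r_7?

1653

r_1 = 2*2 + 11 = 15
r_2 = 2*15 + 11 = 41
r_3 = 2*41 + 11 = 93
r_4 = 2*93 + 11 = 197
r_5 = 2*197 + 11 = 405
r_6 = 2*405 + 11 = 821
r_7 = 2*821 + 11 = 1653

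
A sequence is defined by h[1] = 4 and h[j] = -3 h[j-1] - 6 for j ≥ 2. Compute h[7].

4008

h[2] = -3*4 - 6 = -18
h[3] = -3*(-18) - 6 = 48
h[4] = -3*48 - 6 = -150
h[5] = -3*(-150) - 6 = 444
h[6] = -3*444 - 6 = -1338
h[7] = -3*(-1338) - 6 = 4008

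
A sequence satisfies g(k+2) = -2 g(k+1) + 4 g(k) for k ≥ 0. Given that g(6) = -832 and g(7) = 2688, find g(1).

Rearranging, g(k-2) = (g(k) + 2 g(k-1)) / 4.
g(5) = (2688 + 2(-832)) / 4 = 1024/4 = 256
g(4) = (-832 + 2(256)) / 4 = -320/4 = -80
g(3) = (256 + 2(-80)) / 4 = 96/4 = 24
g(2) = (-80 + 2(24)) / 4 = -32/4 = -8
g(1) = (24 + 2(-8)) / 4 = 8/4 = 2

2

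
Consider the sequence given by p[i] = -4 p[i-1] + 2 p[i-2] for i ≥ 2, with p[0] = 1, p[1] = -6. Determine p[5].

-2296

p[2] = -4·(-6) + 2·1 = 26
p[3] = -4·26 + 2·(-6) = -116
p[4] = -4·(-116) + 2·26 = 516
p[5] = -4·516 + 2·(-116) = -2296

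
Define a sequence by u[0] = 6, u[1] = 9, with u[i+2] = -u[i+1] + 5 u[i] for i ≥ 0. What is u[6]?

366

u[2] = -9 + 5·6 = 21
u[3] = -21 + 5·9 = 24
u[4] = -24 + 5·21 = 81
u[5] = -81 + 5·24 = 39
u[6] = -39 + 5·81 = 366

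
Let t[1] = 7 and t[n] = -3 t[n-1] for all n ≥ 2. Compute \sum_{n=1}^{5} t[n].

t[2] = -3(7) = -21
t[3] = -3(-21) = 63
t[4] = -3(63) = -189
t[5] = -3(-189) = 567
Sum = 7 + (-21) + 63 + (-189) + 567 = 427

427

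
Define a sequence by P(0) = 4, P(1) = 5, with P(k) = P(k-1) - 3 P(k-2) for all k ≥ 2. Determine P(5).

P(2) = 5 - 3*4 = -7
P(3) = (-7) - 3*5 = -22
P(4) = (-22) - 3*(-7) = -1
P(5) = (-1) - 3*(-22) = 65

65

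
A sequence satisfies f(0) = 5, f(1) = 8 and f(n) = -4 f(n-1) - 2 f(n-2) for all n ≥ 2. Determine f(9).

f(2) = -4·8 - 2·5 = -42
f(3) = -4·(-42) - 2·8 = 152
f(4) = -4·152 - 2·(-42) = -524
f(5) = -4·(-524) - 2·152 = 1792
f(6) = -4·1792 - 2·(-524) = -6120
f(7) = -4·(-6120) - 2·1792 = 20896
f(8) = -4·20896 - 2·(-6120) = -71344
f(9) = -4·(-71344) - 2·20896 = 243584

243584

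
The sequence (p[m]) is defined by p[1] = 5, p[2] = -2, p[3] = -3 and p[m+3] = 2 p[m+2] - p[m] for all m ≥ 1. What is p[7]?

p[4] = 2*(-3) - 5 = -11
p[5] = 2*(-11) - (-2) = -20
p[6] = 2*(-20) - (-3) = -37
p[7] = 2*(-37) - (-11) = -63

-63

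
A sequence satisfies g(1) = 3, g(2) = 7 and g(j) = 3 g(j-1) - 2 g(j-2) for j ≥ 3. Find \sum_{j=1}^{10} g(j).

g(3) = 3*7 - 2*3 = 15
g(4) = 3*15 - 2*7 = 31
g(5) = 3*31 - 2*15 = 63
g(6) = 3*63 - 2*31 = 127
g(7) = 3*127 - 2*63 = 255
g(8) = 3*255 - 2*127 = 511
g(9) = 3*511 - 2*255 = 1023
g(10) = 3*1023 - 2*511 = 2047
Sum = 3 + 7 + 15 + 31 + 63 + 127 + 255 + 511 + 1023 + 2047 = 4082

4082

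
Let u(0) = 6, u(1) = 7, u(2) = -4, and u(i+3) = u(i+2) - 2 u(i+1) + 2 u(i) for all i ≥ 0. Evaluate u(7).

-32

u(3) = (-4) - 2(7) + 2(6) = -6
u(4) = (-6) - 2(-4) + 2(7) = 16
u(5) = 16 - 2(-6) + 2(-4) = 20
u(6) = 20 - 2(16) + 2(-6) = -24
u(7) = (-24) - 2(20) + 2(16) = -32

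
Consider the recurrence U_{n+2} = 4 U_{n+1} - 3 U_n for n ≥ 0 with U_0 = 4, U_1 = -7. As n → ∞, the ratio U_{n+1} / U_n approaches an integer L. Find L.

3

The characteristic equation is r^2 - 4r + 3 = 0, which factors as (r - 3)(r - 1) = 0.
So the roots are 3 and 1. Since |3| > |1| and the coefficient of 3^n is non-zero, the ratio tends to 3.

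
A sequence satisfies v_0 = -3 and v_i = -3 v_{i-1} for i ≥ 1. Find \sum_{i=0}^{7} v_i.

v_1 = -3*(-3) = 9
v_2 = -3*9 = -27
v_3 = -3*(-27) = 81
v_4 = -3*81 = -243
v_5 = -3*(-243) = 729
v_6 = -3*729 = -2187
v_7 = -3*(-2187) = 6561
Sum = (-3) + 9 + (-27) + 81 + (-243) + 729 + (-2187) + 6561 = 4920

4920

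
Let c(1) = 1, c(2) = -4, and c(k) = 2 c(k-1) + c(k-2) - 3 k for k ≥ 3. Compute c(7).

c(3) = 2(-4) + 1 - 9 = -16
c(4) = 2(-16) + (-4) - 12 = -48
c(5) = 2(-48) + (-16) - 15 = -127
c(6) = 2(-127) + (-48) - 18 = -320
c(7) = 2(-320) + (-127) - 21 = -788

-788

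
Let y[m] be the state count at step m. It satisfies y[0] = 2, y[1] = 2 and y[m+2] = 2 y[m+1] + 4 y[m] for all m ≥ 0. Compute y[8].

y[2] = 2(2) + 4(2) = 12
y[3] = 2(12) + 4(2) = 32
y[4] = 2(32) + 4(12) = 112
y[5] = 2(112) + 4(32) = 352
y[6] = 2(352) + 4(112) = 1152
y[7] = 2(1152) + 4(352) = 3712
y[8] = 2(3712) + 4(1152) = 12032

12032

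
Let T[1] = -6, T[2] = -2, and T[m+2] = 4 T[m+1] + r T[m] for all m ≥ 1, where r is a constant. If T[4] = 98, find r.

-5

T[3] = -8 - 6r
T[4] = -32 - 26r
So -32 - 26r = 98, giving r = -5.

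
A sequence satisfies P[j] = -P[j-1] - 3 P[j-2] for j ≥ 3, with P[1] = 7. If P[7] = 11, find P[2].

Let P[2] = x.
P[3] = -21 - x
P[4] = 21 - 2x
P[5] = 42 + 5x
P[6] = -105 + x
P[7] = -21 - 16x
So -21 - 16x = 11, giving x = -2.

-2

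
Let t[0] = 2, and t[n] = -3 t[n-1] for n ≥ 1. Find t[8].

t[1] = -3·2 = -6
t[2] = -3·(-6) = 18
t[3] = -3·18 = -54
t[4] = -3·(-54) = 162
t[5] = -3·162 = -486
t[6] = -3·(-486) = 1458
t[7] = -3·1458 = -4374
t[8] = -3·(-4374) = 13122

13122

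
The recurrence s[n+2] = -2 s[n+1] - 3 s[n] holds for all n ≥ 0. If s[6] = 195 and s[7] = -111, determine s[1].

Rearranging, s[n-2] = (s[n] + 2 s[n-1]) / -3.
s[5] = (-111 + 2(195)) / -3 = 279/-3 = -93
s[4] = (195 + 2(-93)) / -3 = 9/-3 = -3
s[3] = (-93 + 2(-3)) / -3 = -99/-3 = 33
s[2] = (-3 + 2(33)) / -3 = 63/-3 = -21
s[1] = (33 + 2(-21)) / -3 = -9/-3 = 3

3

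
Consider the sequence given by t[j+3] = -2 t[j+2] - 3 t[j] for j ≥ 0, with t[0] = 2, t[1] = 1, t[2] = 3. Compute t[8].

t[3] = -2(3) - 3(2) = -12
t[4] = -2(-12) - 3(1) = 21
t[5] = -2(21) - 3(3) = -51
t[6] = -2(-51) - 3(-12) = 138
t[7] = -2(138) - 3(21) = -339
t[8] = -2(-339) - 3(-51) = 831

831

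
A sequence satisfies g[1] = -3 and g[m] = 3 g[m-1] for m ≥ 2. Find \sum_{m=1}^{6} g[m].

-1092

g[2] = 3(-3) = -9
g[3] = 3(-9) = -27
g[4] = 3(-27) = -81
g[5] = 3(-81) = -243
g[6] = 3(-243) = -729
Sum = (-3) + (-9) + (-27) + (-81) + (-243) + (-729) = -1092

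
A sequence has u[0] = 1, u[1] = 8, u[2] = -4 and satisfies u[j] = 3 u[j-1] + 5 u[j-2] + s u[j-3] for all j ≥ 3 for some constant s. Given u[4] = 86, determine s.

2

u[3] = 28 + s
u[4] = 64 + 11s
So 64 + 11s = 86, giving s = 2.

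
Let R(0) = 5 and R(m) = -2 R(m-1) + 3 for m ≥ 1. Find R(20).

4194305

The fixed point is 3/(1 + 2) = 1, so R(m) - 1 = -2(R(m-1) - 1).
Hence R(m) = 4·(-2)^m + 1.
R(20) = 4·(-2)^{20} + 1 = 4·1048576 + 1 = 4194305.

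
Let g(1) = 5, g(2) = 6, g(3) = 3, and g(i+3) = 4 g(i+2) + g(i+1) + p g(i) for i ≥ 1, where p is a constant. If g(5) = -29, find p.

-4

g(4) = 18 + 5p
g(5) = 75 + 26p
So 75 + 26p = -29, giving p = -4.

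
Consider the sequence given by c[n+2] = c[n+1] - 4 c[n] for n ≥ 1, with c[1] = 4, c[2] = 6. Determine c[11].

c[3] = 6 - 4·4 = -10
c[4] = (-10) - 4·6 = -34
c[5] = (-34) - 4·(-10) = 6
c[6] = 6 - 4·(-34) = 142
c[7] = 142 - 4·6 = 118
c[8] = 118 - 4·142 = -450
c[9] = (-450) - 4·118 = -922
c[10] = (-922) - 4·(-450) = 878
c[11] = 878 - 4·(-922) = 4566

4566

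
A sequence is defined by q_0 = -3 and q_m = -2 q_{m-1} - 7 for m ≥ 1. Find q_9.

q_1 = -2·(-3) - 7 = -1
q_2 = -2·(-1) - 7 = -5
q_3 = -2·(-5) - 7 = 3
q_4 = -2·3 - 7 = -13
q_5 = -2·(-13) - 7 = 19
q_6 = -2·19 - 7 = -45
q_7 = -2·(-45) - 7 = 83
q_8 = -2·83 - 7 = -173
q_9 = -2·(-173) - 7 = 339

339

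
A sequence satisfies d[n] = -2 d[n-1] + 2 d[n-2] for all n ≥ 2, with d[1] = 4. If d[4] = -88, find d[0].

-2

Let d[0] = v.
d[2] = -8 + 2v
d[3] = 24 - 4v
d[4] = -64 + 12v
So -64 + 12v = -88, giving v = -2.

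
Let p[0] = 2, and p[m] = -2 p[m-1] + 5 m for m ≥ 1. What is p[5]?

p[1] = -2·2 + 5 = 1
p[2] = -2·1 + 10 = 8
p[3] = -2·8 + 15 = -1
p[4] = -2·(-1) + 20 = 22
p[5] = -2·22 + 25 = -19

-19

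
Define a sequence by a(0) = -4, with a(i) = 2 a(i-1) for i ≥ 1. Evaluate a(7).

a(1) = 2(-4) = -8
a(2) = 2(-8) = -16
a(3) = 2(-16) = -32
a(4) = 2(-32) = -64
a(5) = 2(-64) = -128
a(6) = 2(-128) = -256
a(7) = 2(-256) = -512

-512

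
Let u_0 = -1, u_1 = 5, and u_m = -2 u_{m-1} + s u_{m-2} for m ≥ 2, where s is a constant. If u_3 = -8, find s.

-4

u_2 = -10 - s
u_3 = 20 + 7s
So 20 + 7s = -8, giving s = -4.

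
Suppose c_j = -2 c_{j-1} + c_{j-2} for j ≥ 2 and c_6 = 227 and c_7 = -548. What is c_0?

Rearranging, c_{j-2} = c_j + 2 c_{j-1}.
c_5 = -548 + 2*227 = -94
c_4 = 227 + 2*(-94) = 39
c_3 = -94 + 2*39 = -16
c_2 = 39 + 2*(-16) = 7
c_1 = -16 + 2*7 = -2
c_0 = 7 + 2*(-2) = 3

3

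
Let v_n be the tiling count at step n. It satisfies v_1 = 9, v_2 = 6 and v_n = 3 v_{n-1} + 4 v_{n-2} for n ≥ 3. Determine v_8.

v_3 = 3*6 + 4*9 = 54
v_4 = 3*54 + 4*6 = 186
v_5 = 3*186 + 4*54 = 774
v_6 = 3*774 + 4*186 = 3066
v_7 = 3*3066 + 4*774 = 12294
v_8 = 3*12294 + 4*3066 = 49146

49146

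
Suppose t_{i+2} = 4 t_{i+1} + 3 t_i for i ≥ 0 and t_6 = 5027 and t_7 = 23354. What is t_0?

1

Rearranging, t_{i-2} = (t_i - 4 t_{i-1}) / 3.
t_5 = (23354 - 4(5027)) / 3 = 3246/3 = 1082
t_4 = (5027 - 4(1082)) / 3 = 699/3 = 233
t_3 = (1082 - 4(233)) / 3 = 150/3 = 50
t_2 = (233 - 4(50)) / 3 = 33/3 = 11
t_1 = (50 - 4(11)) / 3 = 6/3 = 2
t_0 = (11 - 4(2)) / 3 = 3/3 = 1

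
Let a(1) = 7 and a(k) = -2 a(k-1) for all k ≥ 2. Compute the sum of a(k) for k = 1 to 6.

a(2) = -2*7 = -14
a(3) = -2*(-14) = 28
a(4) = -2*28 = -56
a(5) = -2*(-56) = 112
a(6) = -2*112 = -224
Sum = 7 + (-14) + 28 + (-56) + 112 + (-224) = -147

-147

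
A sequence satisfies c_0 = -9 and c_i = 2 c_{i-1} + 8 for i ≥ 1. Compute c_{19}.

-524296

The fixed point is 8/(1 - 2) = -8, so c_i + 8 = 2(c_{i-1} + 8).
Hence c_i = -1·2^i - 8.
c_{19} = -1·2^{19} - 8 = -1·524288 - 8 = -524296.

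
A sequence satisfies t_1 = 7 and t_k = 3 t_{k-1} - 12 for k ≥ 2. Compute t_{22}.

10460353209

The fixed point is -12/(1 - 3) = 6, so t_k - 6 = 3(t_{k-1} - 6).
Hence t_k = 1·3^{k-1} + 6.
t_{22} = 1·3^{21} + 6 = 1·10460353203 + 6 = 10460353209.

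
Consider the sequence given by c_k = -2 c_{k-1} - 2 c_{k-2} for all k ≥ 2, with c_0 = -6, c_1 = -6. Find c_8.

c_2 = -2·(-6) - 2·(-6) = 24
c_3 = -2·24 - 2·(-6) = -36
c_4 = -2·(-36) - 2·24 = 24
c_5 = -2·24 - 2·(-36) = 24
c_6 = -2·24 - 2·24 = -96
c_7 = -2·(-96) - 2·24 = 144
c_8 = -2·144 - 2·(-96) = -96

-96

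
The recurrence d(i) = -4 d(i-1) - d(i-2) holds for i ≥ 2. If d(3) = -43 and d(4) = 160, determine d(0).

8

Rearranging, d(i-2) = -(d(i) + 4 d(i-1)).
d(2) = -(160 + 4*(-43)) = 12
d(1) = -(-43 + 4*12) = -5
d(0) = -(12 + 4*(-5)) = 8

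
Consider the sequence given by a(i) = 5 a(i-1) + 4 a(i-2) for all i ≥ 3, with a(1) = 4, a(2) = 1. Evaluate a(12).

123037549

a(3) = 5(1) + 4(4) = 21
a(4) = 5(21) + 4(1) = 109
a(5) = 5(109) + 4(21) = 629
a(6) = 5(629) + 4(109) = 3581
a(7) = 5(3581) + 4(629) = 20421
a(8) = 5(20421) + 4(3581) = 116429
a(9) = 5(116429) + 4(20421) = 663829
a(10) = 5(663829) + 4(116429) = 3784861
a(11) = 5(3784861) + 4(663829) = 21579621
a(12) = 5(21579621) + 4(3784861) = 123037549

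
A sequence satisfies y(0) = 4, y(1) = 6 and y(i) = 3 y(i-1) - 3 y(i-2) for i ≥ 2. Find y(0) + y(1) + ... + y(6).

-164

y(2) = 3·6 - 3·4 = 6
y(3) = 3·6 - 3·6 = 0
y(4) = 3·0 - 3·6 = -18
y(5) = 3·(-18) - 3·0 = -54
y(6) = 3·(-54) - 3·(-18) = -108
Sum = 4 + 6 + 6 + 0 + (-18) + (-54) + (-108) = -164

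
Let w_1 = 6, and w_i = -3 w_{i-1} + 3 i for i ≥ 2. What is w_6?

-1134

w_2 = -3·6 + 6 = -12
w_3 = -3·(-12) + 9 = 45
w_4 = -3·45 + 12 = -123
w_5 = -3·(-123) + 15 = 384
w_6 = -3·384 + 18 = -1134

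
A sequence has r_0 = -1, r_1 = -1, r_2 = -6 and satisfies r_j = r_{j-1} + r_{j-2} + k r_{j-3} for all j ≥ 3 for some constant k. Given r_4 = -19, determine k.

r_3 = -7 - k
r_4 = -13 - 2k
So -13 - 2k = -19, giving k = 3.

3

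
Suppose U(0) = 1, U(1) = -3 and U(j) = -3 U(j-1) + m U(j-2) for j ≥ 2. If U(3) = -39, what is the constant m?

2

U(2) = 9 + m
U(3) = -27 - 6m
So -27 - 6m = -39, giving m = 2.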